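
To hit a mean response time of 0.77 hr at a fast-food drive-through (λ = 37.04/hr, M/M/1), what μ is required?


W = 1/(μ−λ) ⇒ μ − λ = 1/W = 1/0.77 = 1.2987
μ = λ + 1/W = 37.04 + 1.2987 = 38.3387 per hr

Final: 38.3387 /hr


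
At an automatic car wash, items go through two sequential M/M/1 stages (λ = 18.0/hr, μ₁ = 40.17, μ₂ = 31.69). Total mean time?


Each node sees arrival rate λ = 18.0/hr (tandem ⇒ throughput preserved).
W₁ = 1/(μ₁−λ) = 1/(40.17−18.0) = 0.04511 hr
W₂ = 1/(μ₂−λ) = 1/(31.69−18.0) = 0.07305 hr
W_total = W₁ + W₂ = 0.04511 + 0.07305 = 0.11815 hr

Final: 0.11815 hr


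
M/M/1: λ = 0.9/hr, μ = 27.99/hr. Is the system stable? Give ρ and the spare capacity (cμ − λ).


Total capacity cμ = 1·27.99 = 27.99/hr
ρ = λ/(cμ) = 0.9/27.99 = 0.03215
Stable ⇔ ρ < 1: YES
Spare capacity = cμ − λ = 27.99 − 0.9 = 27.09/hr

Final: ρ = 0.03215; stable; margin = 27.09/hr


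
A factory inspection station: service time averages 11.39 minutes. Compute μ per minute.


μ = 1/(service time) in consistent units.
1 minute = 1 min, so μ = 1/11.39 = 0.08780 per minute

Final: 0.08780 /min


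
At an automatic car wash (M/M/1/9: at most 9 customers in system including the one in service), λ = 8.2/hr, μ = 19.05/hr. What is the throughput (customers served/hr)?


ρ = 0.4304; P_K = (1−ρ)ρ^9/(1−ρ^10) = 0.0002890
λ_eff = λ(1 − P_K) = 8.2·(1 − 0.0002890) = 8.2·0.999711 = 8.1976 /hr

Final: 8.1976 /hr


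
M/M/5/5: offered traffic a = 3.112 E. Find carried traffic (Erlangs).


B(5,3.112) = 0.119714 (Erlang-B)
Carried load = a(1 − B) = 3.112·(1 − 0.119714) = 3.112·0.880286 = 2.7394 E

Final: 2.7394 Erlangs


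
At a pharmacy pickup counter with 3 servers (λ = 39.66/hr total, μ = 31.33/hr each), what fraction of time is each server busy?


ρ = λ/(cμ) = 39.66/(3·31.33) = 39.66/93.99 = 0.4220

Final: 0.4220


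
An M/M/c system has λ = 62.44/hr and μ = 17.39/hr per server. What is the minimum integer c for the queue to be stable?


Stability requires cμ > λ ⇔ c > λ/μ.
λ/μ = 62.44/17.39 = 3.5906
Minimum integer c = ⌊3.5906⌋ + 1 = 4
Check: 4·17.39 = 69.56 > 62.44, while 3·17.39 = 52.17 ≤ 62.44

Final: 4 servers


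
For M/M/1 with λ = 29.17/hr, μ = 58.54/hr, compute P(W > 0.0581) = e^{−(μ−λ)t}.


W ~ Exponential(μ−λ) for M/M/1.
μ − λ = 58.54 − 29.17 = 29.3700
P(W > t) = e^{−(μ−λ)t} = e^{−1.7064} = 0.181519

Final: 0.181519


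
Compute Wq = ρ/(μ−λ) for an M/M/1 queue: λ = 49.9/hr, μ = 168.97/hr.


ρ = 49.9/168.97 = 0.2953
Wq = ρ/(μ−λ) = 0.2953/(168.97 − 49.9) = 0.2953/119.07 = 0.002480 hr

Final: 0.002480 hr


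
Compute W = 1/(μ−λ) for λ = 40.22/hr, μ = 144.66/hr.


W = 1/(μ−λ) = 1/(144.66 − 40.22) = 1/104.44 = 0.009575 hr

Final: 0.009575 hr


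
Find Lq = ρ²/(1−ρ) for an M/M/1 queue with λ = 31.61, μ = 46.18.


ρ = 31.61/46.18 = 0.6845
Lq = ρ²/(1−ρ) = 0.4685/0.3155 = 1.4850

Final: 1.4850


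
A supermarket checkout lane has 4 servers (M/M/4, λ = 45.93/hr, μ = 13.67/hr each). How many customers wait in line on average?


a = λ/μ = 3.3599; ρ = a/4 = 0.8400
P₀ = 0.020198
Lq = P₀·a^c·ρ / (c!·(1−ρ)²) = 0.020198·127.44175·0.8400/(24·0.02561)
= 3.51820

Final: 3.51820


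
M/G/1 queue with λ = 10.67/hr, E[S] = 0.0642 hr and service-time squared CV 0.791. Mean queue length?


ρ = λ·E[S] = 10.67·0.0642 = 0.6850
Lq = ρ²(1+C_s²)/(2(1−ρ)) = 0.4692·(1+0.791)/(2·0.3150)
= 0.4692·1.7910/0.6300 = 1.33405

Final: 1.33405


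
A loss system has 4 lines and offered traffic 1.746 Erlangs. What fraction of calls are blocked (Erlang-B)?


B(c,a) = (a^c/c!) / Σ_{k=0}^{c} a^k/k!
a^4/4! = 0.387227
Σ terms (k=0..4): 1.00000 + 1.74600 + 1.52426 + 0.88712 + 0.38723 = 5.544603
B = 0.387227/5.544603 = 0.069839

Final: 0.069839


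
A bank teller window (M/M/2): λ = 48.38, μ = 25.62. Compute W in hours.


a = 1.8884; ρ = 0.9442; P₀ = 0.028709
Lq = P₀·a^c·ρ/(c!(1−ρ)²) = 15.51336
Wq = Lq/λ = 15.51336/48.38 = 0.32066 hr
W = Wq + 1/μ = 0.32066 + 0.03903 = 0.35969 hr

Final: 0.35969 hr


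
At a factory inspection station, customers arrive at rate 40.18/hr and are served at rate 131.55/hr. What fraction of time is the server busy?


ρ = λ/μ = 40.18/131.55 = 0.3054

Final: 0.3054


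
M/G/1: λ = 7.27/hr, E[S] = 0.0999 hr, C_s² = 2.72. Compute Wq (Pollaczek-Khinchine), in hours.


ρ = λ·E[S] = 7.27·0.0999 = 0.7263
E[S²] = E[S]²(1+C_s²) = 0.0999²·(1+2.72) = 0.037126
Wq = λ·E[S²]/(2(1−ρ)) = 7.27·0.037126/(2·0.2737) = 0.49302 hr

Final: 0.49302 hr


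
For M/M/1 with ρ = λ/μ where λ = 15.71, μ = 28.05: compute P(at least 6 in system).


ρ = 15.71/28.05 = 0.5601
P(N ≥ n) = ρ^n = 0.5601^6 = 0.030865

Final: 0.030865


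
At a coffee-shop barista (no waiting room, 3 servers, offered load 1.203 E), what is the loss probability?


B(c,a) = (a^c/c!) / Σ_{k=0}^{c} a^k/k!
a^3/3! = 0.290165
Σ terms (k=0..3): 1.00000 + 1.20300 + 0.72360 + 0.29017 = 3.216770
B = 0.290165/3.216770 = 0.090204

Final: 0.090204


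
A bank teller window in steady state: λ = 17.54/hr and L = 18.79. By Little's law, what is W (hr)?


W = L/λ = 18.79/17.54 = 1.0713 hr

Final: 1.0713 hr


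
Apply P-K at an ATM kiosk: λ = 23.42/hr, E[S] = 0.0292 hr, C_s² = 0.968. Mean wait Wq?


ρ = λ·E[S] = 23.42·0.0292 = 0.6839
E[S²] = E[S]²(1+C_s²) = 0.0292²·(1+0.968) = 0.001678
Wq = λ·E[S²]/(2(1−ρ)) = 23.42·0.001678/(2·0.3161) = 0.06215 hr

Final: 0.06215 hr


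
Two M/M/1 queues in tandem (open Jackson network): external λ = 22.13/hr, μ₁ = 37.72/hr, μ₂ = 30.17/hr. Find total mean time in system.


Each node sees arrival rate λ = 22.13/hr (tandem ⇒ throughput preserved).
W₁ = 1/(μ₁−λ) = 1/(37.72−22.13) = 0.06414 hr
W₂ = 1/(μ₂−λ) = 1/(30.17−22.13) = 0.12438 hr
W_total = W₁ + W₂ = 0.06414 + 0.12438 = 0.18852 hr

Final: 0.18852 hr


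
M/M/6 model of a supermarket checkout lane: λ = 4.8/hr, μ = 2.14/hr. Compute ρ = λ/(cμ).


ρ = λ/(cμ) = 4.8/(6·2.14) = 4.8/12.84 = 0.3738

Final: 0.3738


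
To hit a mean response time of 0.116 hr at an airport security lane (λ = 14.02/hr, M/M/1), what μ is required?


W = 1/(μ−λ) ⇒ μ − λ = 1/W = 1/0.116 = 8.6207
μ = λ + 1/W = 14.02 + 8.6207 = 22.6407 per hr

Final: 22.6407 /hr


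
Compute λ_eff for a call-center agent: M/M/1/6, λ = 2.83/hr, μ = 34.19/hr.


ρ = 0.08277; P_K = (1−ρ)ρ^6/(1−ρ^7) = 0.0000002950
λ_eff = λ(1 − P_K) = 2.83·(1 − 0.0000002950) = 2.83·1.000000 = 2.8300 /hr

Final: 2.8300 /hr


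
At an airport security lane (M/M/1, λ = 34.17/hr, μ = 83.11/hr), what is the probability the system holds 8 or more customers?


ρ = 34.17/83.11 = 0.4111
P(N ≥ n) = ρ^n = 0.4111^8 = 0.0008165

Final: 0.0008165


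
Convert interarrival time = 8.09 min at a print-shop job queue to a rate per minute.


λ = 1/(interarrival time) in consistent units.
1 minute = 1 min, so λ = 1/8.09 = 0.1236 per minute

Final: 0.1236 /min


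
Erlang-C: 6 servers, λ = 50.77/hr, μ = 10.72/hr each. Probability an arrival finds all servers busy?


a = λ/μ = 4.7360; ρ = a/6 = 0.7893
P₀ = 0.006672 (from M/M/c formula)
C(c,a) = [a^c/(c!(1−ρ))]·P₀ = [11284.29077/(720·0.2107)]·0.006672
= 74.39582·0.006672 = 0.496405

Final: 0.496405


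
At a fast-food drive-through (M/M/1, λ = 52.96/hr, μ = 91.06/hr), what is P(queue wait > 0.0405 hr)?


ρ = 52.96/91.06 = 0.5816
P(Wq > t) = ρ·e^{−(μ−λ)t} = 0.5816·e^{−1.5431}
= 0.5816·0.213728 = 0.124303

Final: 0.124303


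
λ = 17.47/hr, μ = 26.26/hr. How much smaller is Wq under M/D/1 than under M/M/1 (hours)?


ρ = 17.47/26.26 = 0.6653
Wq(M/M/1) = ρ/(μ−λ) = 0.6653/8.79 = 0.07568 hr
Wq(M/D/1) = ρ/(2(μ−λ)) = 0.03784 hr
Savings = 0.07568 − 0.03784 = 0.03784 hr

Final: 0.03784 hr


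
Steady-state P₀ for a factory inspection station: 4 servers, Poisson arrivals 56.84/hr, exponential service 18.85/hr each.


a = λ/μ = 56.84/18.85 = 3.0154; ρ = a/c = 0.7538
Σ_{k=0}^{3} a^k/k! (terms k=0..3) = 1.00000 + 3.01538 + 4.54627 + 4.56959 = 13.13124
Tail: a^4/(4!(1−ρ)) = 82.67436/(24·0.2462) = 13.99436
P₀ = 1/(13.13124 + 13.99436) = 1/27.12560 = 0.036866

Final: 0.036866


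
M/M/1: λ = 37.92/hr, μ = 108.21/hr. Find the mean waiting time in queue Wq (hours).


ρ = 37.92/108.21 = 0.3504
Wq = ρ/(μ−λ) = 0.3504/(108.21 − 37.92) = 0.3504/70.29 = 0.004985 hr

Final: 0.004985 hr


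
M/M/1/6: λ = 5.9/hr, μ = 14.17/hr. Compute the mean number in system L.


ρ = 5.9/14.17 = 0.4164
L = ρ[1 − (K+1)ρ^K + Kρ^(K+1)] / [(1−ρ)(1−ρ^(K+1))]
Numerator: 0.4164·(1 − 7·0.005211 + 6·0.002170) = 0.406606
Denominator: (0.5836)·(0.997830) = 0.582361
L = 0.406606/0.582361 = 0.6982

Final: 0.6982


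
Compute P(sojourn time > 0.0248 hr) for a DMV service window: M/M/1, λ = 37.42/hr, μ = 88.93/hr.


W ~ Exponential(μ−λ) for M/M/1.
μ − λ = 88.93 − 37.42 = 51.5100
P(W > t) = e^{−(μ−λ)t} = e^{−1.2774} = 0.278748

Final: 0.278748


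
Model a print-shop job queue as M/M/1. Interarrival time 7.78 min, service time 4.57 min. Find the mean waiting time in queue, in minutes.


λ = 60/7.78 = 7.7121 /hr
μ = 60/4.57 = 13.1291 /hr
ρ = λ/μ = 7.7121/13.1291 = 0.5874
Wq = ρ/(μ−λ) = 0.5874/(13.1291−7.7121) = 0.10844 hr
In minutes: 0.10844·60 = 6.506 min

Final: 6.506 min


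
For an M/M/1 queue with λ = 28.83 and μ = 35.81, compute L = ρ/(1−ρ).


ρ = λ/μ = 28.83/35.81 = 0.8051
L = ρ/(1−ρ) = 0.8051/(1 − 0.8051) = 0.8051/0.1949 = 4.1304

Final: 4.1304


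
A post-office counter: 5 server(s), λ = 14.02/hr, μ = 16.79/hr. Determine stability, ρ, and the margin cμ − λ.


Total capacity cμ = 5·16.79 = 83.95/hr
ρ = λ/(cμ) = 14.02/83.95 = 0.1670
Stable ⇔ ρ < 1: YES
Spare capacity = cμ − λ = 83.95 − 14.02 = 69.93/hr

Final: ρ = 0.1670; stable; margin = 69.93/hr


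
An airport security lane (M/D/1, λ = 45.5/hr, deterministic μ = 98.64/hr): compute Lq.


ρ = 45.5/98.64 = 0.4613
M/D/1: Lq = ρ²/(2(1−ρ)) = 0.2128/(2·0.5387) = 0.19748

Final: 0.19748


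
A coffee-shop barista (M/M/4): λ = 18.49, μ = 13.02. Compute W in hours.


a = 1.4201; ρ = 0.3550; P₀ = 0.239889
Lq = P₀·a^c·ρ/(c!(1−ρ)²) = 0.03470
Wq = Lq/λ = 0.03470/18.49 = 0.001877 hr
W = Wq + 1/μ = 0.001877 + 0.07680 = 0.07868 hr

Final: 0.07868 hr


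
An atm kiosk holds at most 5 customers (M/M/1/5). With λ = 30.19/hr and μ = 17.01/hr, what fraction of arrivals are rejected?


ρ = λ/μ = 30.19/17.01 = 1.7748
P_K = (1−ρ)ρ^K/(1−ρ^(K+1)) = (-0.7748·17.611405)/(1 − 31.257396)
= -13.645991/-30.257396 = 0.450997

Final: 0.450997


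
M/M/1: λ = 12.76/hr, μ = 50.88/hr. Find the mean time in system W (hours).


W = 1/(μ−λ) = 1/(50.88 − 12.76) = 1/38.12 = 0.02623 hr

Final: 0.02623 hr


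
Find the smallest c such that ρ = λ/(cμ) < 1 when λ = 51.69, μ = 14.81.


Stability requires cμ > λ ⇔ c > λ/μ.
λ/μ = 51.69/14.81 = 3.4902
Minimum integer c = ⌊3.4902⌋ + 1 = 4
Check: 4·14.81 = 59.24 > 51.69, while 3·14.81 = 44.43 ≤ 51.69

Final: 4 servers


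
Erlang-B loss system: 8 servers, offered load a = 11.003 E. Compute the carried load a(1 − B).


B(8,11.003) = 0.382882 (Erlang-B)
Carried load = a(1 − B) = 11.003·(1 − 0.382882) = 11.003·0.617118 = 6.7902 E

Final: 6.7902 Erlangs


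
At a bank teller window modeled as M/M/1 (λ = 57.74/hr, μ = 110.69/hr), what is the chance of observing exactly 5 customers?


ρ = 57.74/110.69 = 0.5216
P_n = (1−ρ)·ρ^n = (1 − 0.5216)·0.5216^5 = 0.4784·0.038623 = 0.018476

Final: 0.018476


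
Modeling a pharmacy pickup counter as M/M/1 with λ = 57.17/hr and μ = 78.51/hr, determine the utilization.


ρ = λ/μ = 57.17/78.51 = 0.7282

Final: 0.7282


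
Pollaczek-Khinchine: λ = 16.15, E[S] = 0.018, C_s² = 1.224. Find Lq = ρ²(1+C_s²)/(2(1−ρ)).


ρ = λ·E[S] = 16.15·0.018 = 0.2907
Lq = ρ²(1+C_s²)/(2(1−ρ)) = 0.08451·(1+1.224)/(2·0.7093)
= 0.08451·2.2240/1.4186 = 0.13248

Final: 0.13248


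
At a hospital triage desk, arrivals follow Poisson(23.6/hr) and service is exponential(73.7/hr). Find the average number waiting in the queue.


ρ = 23.6/73.7 = 0.3202
Lq = ρ²/(1−ρ) = 0.1025/0.6798 = 0.1508

Final: 0.1508


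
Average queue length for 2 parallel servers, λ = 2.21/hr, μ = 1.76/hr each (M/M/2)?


a = λ/μ = 1.2557; ρ = a/2 = 0.6278
P₀ = 0.228621
Lq = P₀·a^c·ρ / (c!·(1−ρ)²) = 0.228621·1.57674·0.6278/(2·0.13850)
= 0.81703

Final: 0.81703


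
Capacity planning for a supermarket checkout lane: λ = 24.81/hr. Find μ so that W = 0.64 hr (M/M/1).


W = 1/(μ−λ) ⇒ μ − λ = 1/W = 1/0.64 = 1.5625
μ = λ + 1/W = 24.81 + 1.5625 = 26.3725 per hr

Final: 26.3725 /hr


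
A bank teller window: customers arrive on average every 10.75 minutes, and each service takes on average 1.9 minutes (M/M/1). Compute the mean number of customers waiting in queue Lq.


λ = 60/10.75 = 5.5814 /hr
μ = 60/1.9 = 31.5789 /hr
ρ = λ/μ = 5.5814/31.5789 = 0.1767
Lq = ρ²/(1−ρ) = 0.03124/0.8233 = 0.03795

Final: 0.03795


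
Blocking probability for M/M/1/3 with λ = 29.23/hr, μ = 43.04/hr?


ρ = λ/μ = 29.23/43.04 = 0.6791
P_K = (1−ρ)ρ^K/(1−ρ^(K+1)) = (0.3209·0.313235)/(1 − 0.212729)
= 0.100506/0.787271 = 0.127663

Final: 0.127663


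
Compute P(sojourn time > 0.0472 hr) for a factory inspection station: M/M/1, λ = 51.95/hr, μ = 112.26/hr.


W ~ Exponential(μ−λ) for M/M/1.
μ − λ = 112.26 − 51.95 = 60.3100
P(W > t) = e^{−(μ−λ)t} = e^{−2.8466} = 0.058039

Final: 0.058039


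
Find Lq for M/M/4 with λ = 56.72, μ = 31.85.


a = λ/μ = 1.7808; ρ = a/4 = 0.4452
P₀ = 0.164928
Lq = P₀·a^c·ρ / (c!·(1−ρ)²) = 0.164928·10.05790·0.4452/(24·0.30779)
= 0.09998

Final: 0.09998


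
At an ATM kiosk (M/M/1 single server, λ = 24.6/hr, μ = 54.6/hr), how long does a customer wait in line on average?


ρ = 24.6/54.6 = 0.4505
Wq = ρ/(μ−λ) = 0.4505/(54.6 − 24.6) = 0.4505/30.00 = 0.01502 hr

Final: 0.01502 hr


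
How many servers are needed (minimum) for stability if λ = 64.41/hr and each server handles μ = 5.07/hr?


Stability requires cμ > λ ⇔ c > λ/μ.
λ/μ = 64.41/5.07 = 12.7041
Minimum integer c = ⌊12.7041⌋ + 1 = 13
Check: 13·5.07 = 65.91 > 64.41, while 12·5.07 = 60.84 ≤ 64.41

Final: 13 servers


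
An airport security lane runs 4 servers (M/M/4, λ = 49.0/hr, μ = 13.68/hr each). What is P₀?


a = λ/μ = 49.0/13.68 = 3.5819; ρ = a/c = 0.8955
Σ_{k=0}^{3} a^k/k! (terms k=0..3) = 1.00000 + 3.58187 + 6.41490 + 7.65912 = 18.65589
Tail: a^4/(4!(1−ρ)) = 164.60383/(24·0.1045) = 65.61132
P₀ = 1/(18.65589 + 65.61132) = 1/84.26721 = 0.011867

Final: 0.011867


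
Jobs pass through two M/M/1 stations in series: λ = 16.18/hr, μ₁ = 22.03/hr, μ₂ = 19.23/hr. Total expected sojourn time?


Each node sees arrival rate λ = 16.18/hr (tandem ⇒ throughput preserved).
W₁ = 1/(μ₁−λ) = 1/(22.03−16.18) = 0.17094 hr
W₂ = 1/(μ₂−λ) = 1/(19.23−16.18) = 0.32787 hr
W_total = W₁ + W₂ = 0.17094 + 0.32787 = 0.49881 hr

Final: 0.49881 hr


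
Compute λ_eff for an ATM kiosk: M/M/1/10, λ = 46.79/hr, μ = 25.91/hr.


ρ = 1.8059; P_K = (1−ρ)ρ^10/(1−ρ^11) = 0.446920
λ_eff = λ(1 − P_K) = 46.79·(1 − 0.446920) = 46.79·0.553080 = 25.8786 /hr

Final: 25.8786 /hr


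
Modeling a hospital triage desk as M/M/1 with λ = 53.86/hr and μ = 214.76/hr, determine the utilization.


ρ = λ/μ = 53.86/214.76 = 0.2508

Final: 0.2508


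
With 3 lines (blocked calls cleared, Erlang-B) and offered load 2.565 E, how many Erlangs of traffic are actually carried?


B(3,2.565) = 0.290944 (Erlang-B)
Carried load = a(1 − B) = 2.565·(1 − 0.290944) = 2.565·0.709056 = 1.8187 E

Final: 1.8187 Erlangs


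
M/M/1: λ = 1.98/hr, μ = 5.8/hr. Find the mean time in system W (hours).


W = 1/(μ−λ) = 1/(5.8 − 1.98) = 1/3.82 = 0.2618 hr

Final: 0.2618 hr


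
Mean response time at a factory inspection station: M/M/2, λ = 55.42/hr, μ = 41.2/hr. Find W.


a = 1.3451; ρ = 0.6726; P₀ = 0.195763
Lq = P₀·a^c·ρ/(c!(1−ρ)²) = 1.11109
Wq = Lq/λ = 1.11109/55.42 = 0.02005 hr
W = Wq + 1/μ = 0.02005 + 0.02427 = 0.04432 hr

Final: 0.04432 hr


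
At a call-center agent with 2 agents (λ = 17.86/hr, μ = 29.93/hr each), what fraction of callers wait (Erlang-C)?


a = λ/μ = 0.5967; ρ = a/2 = 0.2984
P₀ = 0.540401 (from M/M/c formula)
C(c,a) = [a^c/(c!(1−ρ))]·P₀ = [0.35608/(2·0.7016)]·0.540401
= 0.25375·0.540401 = 0.137127

Final: 0.137127


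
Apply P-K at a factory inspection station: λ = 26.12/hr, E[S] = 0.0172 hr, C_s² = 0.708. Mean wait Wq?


ρ = λ·E[S] = 26.12·0.0172 = 0.4493
E[S²] = E[S]²(1+C_s²) = 0.0172²·(1+0.708) = 0.0005053
Wq = λ·E[S²]/(2(1−ρ)) = 26.12·0.0005053/(2·0.5507) = 0.01198 hr

Final: 0.01198 hr


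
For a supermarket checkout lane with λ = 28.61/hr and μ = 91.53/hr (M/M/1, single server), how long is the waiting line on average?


ρ = 28.61/91.53 = 0.3126
Lq = ρ²/(1−ρ) = 0.09770/0.6874 = 0.1421

Final: 0.1421


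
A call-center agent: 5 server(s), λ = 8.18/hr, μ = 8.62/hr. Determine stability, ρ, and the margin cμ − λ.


Total capacity cμ = 5·8.62 = 43.10/hr
ρ = λ/(cμ) = 8.18/43.10 = 0.1898
Stable ⇔ ρ < 1: YES
Spare capacity = cμ − λ = 43.10 − 8.18 = 34.92/hr

Final: ρ = 0.1898; stable; margin = 34.92/hr


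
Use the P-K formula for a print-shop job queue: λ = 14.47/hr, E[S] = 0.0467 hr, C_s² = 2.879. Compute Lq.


ρ = λ·E[S] = 14.47·0.0467 = 0.6757
Lq = ρ²(1+C_s²)/(2(1−ρ)) = 0.4566·(1+2.879)/(2·0.3243)
= 0.4566·3.8790/0.6485 = 2.73136

Final: 2.73136


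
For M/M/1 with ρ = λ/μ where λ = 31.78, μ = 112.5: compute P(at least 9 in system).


ρ = 31.78/112.5 = 0.2825
P(N ≥ n) = ρ^n = 0.2825^9 = 0.00001146

Final: 0.00001146


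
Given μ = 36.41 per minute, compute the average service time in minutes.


Mean service time = 1/μ = 1/36.41 minute = 0.02746 minute
In minutes: 0.02746 × 1 = 0.02746 min

Final: 0.02746 min


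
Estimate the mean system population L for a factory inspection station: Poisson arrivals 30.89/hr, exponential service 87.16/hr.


ρ = λ/μ = 30.89/87.16 = 0.3544
L = ρ/(1−ρ) = 0.3544/(1 − 0.3544) = 0.3544/0.6456 = 0.5490

Final: 0.5490


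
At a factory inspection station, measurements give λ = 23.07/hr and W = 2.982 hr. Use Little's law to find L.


L = λW = 23.07·2.982 = 68.7947

Final: 68.7947


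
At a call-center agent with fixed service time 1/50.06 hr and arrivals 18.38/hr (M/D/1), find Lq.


ρ = 18.38/50.06 = 0.3672
M/D/1: Lq = ρ²/(2(1−ρ)) = 0.1348/(2·0.6328) = 0.10651

Final: 0.10651


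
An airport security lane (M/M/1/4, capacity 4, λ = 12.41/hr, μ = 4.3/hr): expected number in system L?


ρ = 12.41/4.3 = 2.8860
L = ρ[1 − (K+1)ρ^K + Kρ^(K+1)] / [(1−ρ)(1−ρ^(K+1))]
Numerator: 2.8860·(1 − 5·69.376647 + 4·200.224229) = 1313.190651
Denominator: (-1.8860)·(-199.224229) = 375.746162
L = 1313.190651/375.746162 = 3.4949

Final: 3.4949


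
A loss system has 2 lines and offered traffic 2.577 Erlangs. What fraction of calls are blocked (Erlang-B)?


B(c,a) = (a^c/c!) / Σ_{k=0}^{c} a^k/k!
a^2/2! = 3.320464
Σ terms (k=0..2): 1.00000 + 2.57700 + 3.32046 = 6.897464
B = 3.320464/6.897464 = 0.481404

Final: 0.481404


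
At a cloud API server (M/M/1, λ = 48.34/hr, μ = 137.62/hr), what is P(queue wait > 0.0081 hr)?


ρ = 48.34/137.62 = 0.3513
P(Wq > t) = ρ·e^{−(μ−λ)t} = 0.3513·e^{−0.7232}
= 0.3513·0.485213 = 0.170434

Final: 0.170434


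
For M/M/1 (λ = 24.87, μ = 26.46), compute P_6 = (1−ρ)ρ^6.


ρ = 24.87/26.46 = 0.9399
P_n = (1−ρ)·ρ^n = (1 − 0.9399)·0.9399^6 = 0.06009·0.689470 = 0.041431

Final: 0.041431


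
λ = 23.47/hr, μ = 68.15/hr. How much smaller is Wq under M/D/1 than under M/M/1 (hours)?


ρ = 23.47/68.15 = 0.3444
Wq(M/M/1) = ρ/(μ−λ) = 0.3444/44.68 = 0.007708 hr
Wq(M/D/1) = ρ/(2(μ−λ)) = 0.003854 hr
Savings = 0.007708 − 0.003854 = 0.003854 hr

Final: 0.003854 hr


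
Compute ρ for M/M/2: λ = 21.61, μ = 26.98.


ρ = λ/(cμ) = 21.61/(2·26.98) = 21.61/53.96 = 0.4005

Final: 0.4005


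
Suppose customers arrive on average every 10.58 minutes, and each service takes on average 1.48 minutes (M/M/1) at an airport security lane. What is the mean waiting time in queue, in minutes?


λ = 60/10.58 = 5.6711 /hr
μ = 60/1.48 = 40.5405 /hr
ρ = λ/μ = 5.6711/40.5405 = 0.1399
Wq = ρ/(μ−λ) = 0.1399/(40.5405−5.6711) = 0.004012 hr
In minutes: 0.004012·60 = 0.2407 min

Final: 0.2407 min


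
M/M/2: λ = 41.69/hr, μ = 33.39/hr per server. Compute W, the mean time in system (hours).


a = 1.2486; ρ = 0.6243; P₀ = 0.231308
Lq = P₀·a^c·ρ/(c!(1−ρ)²) = 0.79739
Wq = Lq/λ = 0.79739/41.69 = 0.01913 hr
W = Wq + 1/μ = 0.01913 + 0.02995 = 0.04908 hr

Final: 0.04908 hr


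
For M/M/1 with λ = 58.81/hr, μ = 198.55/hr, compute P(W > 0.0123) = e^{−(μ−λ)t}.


W ~ Exponential(μ−λ) for M/M/1.
μ − λ = 198.55 − 58.81 = 139.7400
P(W > t) = e^{−(μ−λ)t} = e^{−1.7188} = 0.179281

Final: 0.179281


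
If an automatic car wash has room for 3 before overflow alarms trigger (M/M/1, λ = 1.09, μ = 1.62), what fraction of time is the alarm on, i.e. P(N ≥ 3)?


ρ = 1.09/1.62 = 0.6728
P(N ≥ n) = ρ^n = 0.6728^3 = 0.304603

Final: 0.304603


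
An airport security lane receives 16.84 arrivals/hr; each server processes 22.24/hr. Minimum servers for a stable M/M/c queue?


Stability requires cμ > λ ⇔ c > λ/μ.
λ/μ = 16.84/22.24 = 0.7572
Minimum integer c = ⌊0.7572⌋ + 1 = 1
Check: 1·22.24 = 22.24 > 16.84, while 0·22.24 = 0.00 ≤ 16.84

Final: 1 servers


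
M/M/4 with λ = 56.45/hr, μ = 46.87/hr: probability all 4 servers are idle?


a = λ/μ = 56.45/46.87 = 1.2044; ρ = a/c = 0.3011
Σ_{k=0}^{3} a^k/k! (terms k=0..3) = 1.00000 + 1.20440 + 0.72528 + 0.29118 = 3.22086
Tail: a^4/(4!(1−ρ)) = 2.10415/(24·0.6989) = 0.12544
P₀ = 1/(3.22086 + 0.12544) = 1/3.34630 = 0.298838

Final: 0.298838


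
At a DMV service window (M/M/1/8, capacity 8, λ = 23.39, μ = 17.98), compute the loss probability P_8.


ρ = λ/μ = 23.39/17.98 = 1.3009
P_K = (1−ρ)ρ^K/(1−ρ^(K+1)) = (-0.3009·8.202085)/(1 − 10.670010)
= -2.467924/-9.670010 = 0.255214

Final: 0.255214


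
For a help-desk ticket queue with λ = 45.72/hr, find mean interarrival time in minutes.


Mean interarrival time = 1/λ = 1/45.72 hour = 0.02187 hour
In minutes: 0.02187 × 60 = 1.3123 min

Final: 1.3123 min


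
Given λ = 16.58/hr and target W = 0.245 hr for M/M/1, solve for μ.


W = 1/(μ−λ) ⇒ μ − λ = 1/W = 1/0.245 = 4.0816
μ = λ + 1/W = 16.58 + 4.0816 = 20.6616 per hr

Final: 20.6616 /hr


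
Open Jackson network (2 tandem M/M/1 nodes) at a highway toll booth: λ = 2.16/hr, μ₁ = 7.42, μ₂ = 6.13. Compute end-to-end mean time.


Each node sees arrival rate λ = 2.16/hr (tandem ⇒ throughput preserved).
W₁ = 1/(μ₁−λ) = 1/(7.42−2.16) = 0.19011 hr
W₂ = 1/(μ₂−λ) = 1/(6.13−2.16) = 0.25189 hr
W_total = W₁ + W₂ = 0.19011 + 0.25189 = 0.44200 hr

Final: 0.44200 hr


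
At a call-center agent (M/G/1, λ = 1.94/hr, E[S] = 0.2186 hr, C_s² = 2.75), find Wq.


ρ = λ·E[S] = 1.94·0.2186 = 0.4241
E[S²] = E[S]²(1+C_s²) = 0.2186²·(1+2.75) = 0.179197
Wq = λ·E[S²]/(2(1−ρ)) = 1.94·0.179197/(2·0.5759) = 0.30182 hr

Final: 0.30182 hr


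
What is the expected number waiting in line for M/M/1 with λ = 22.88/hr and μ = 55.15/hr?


ρ = 22.88/55.15 = 0.4149
Lq = ρ²/(1−ρ) = 0.1721/0.5851 = 0.2941

Final: 0.2941


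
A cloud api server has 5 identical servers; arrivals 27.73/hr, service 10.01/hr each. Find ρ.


ρ = λ/(cμ) = 27.73/(5·10.01) = 27.73/50.05 = 0.5540

Final: 0.5540


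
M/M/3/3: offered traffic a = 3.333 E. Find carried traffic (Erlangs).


B(3,3.333) = 0.384283 (Erlang-B)
Carried load = a(1 − B) = 3.333·(1 − 0.384283) = 3.333·0.615717 = 2.0522 E

Final: 2.0522 Erlangs


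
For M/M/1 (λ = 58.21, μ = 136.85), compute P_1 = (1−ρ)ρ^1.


ρ = 58.21/136.85 = 0.4254
P_n = (1−ρ)·ρ^n = (1 − 0.4254)·0.4254^1 = 0.5746·0.425356 = 0.244428

Final: 0.244428


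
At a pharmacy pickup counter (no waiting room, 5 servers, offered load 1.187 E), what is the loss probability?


B(c,a) = (a^c/c!) / Σ_{k=0}^{c} a^k/k!
a^5/5! = 0.019637
Σ terms (k=0..5): 1.00000 + 1.18700 + 0.70448 + 0.27874 + 0.08272 + 0.01964 = 3.272579
B = 0.019637/3.272579 = 0.006000

Final: 0.006000


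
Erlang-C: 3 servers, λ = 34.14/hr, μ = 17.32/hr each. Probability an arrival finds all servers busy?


a = λ/μ = 1.9711; ρ = a/3 = 0.6570
P₀ = 0.115799 (from M/M/c formula)
C(c,a) = [a^c/(c!(1−ρ))]·P₀ = [7.65856/(6·0.3430)]·0.115799
= 3.72183·0.115799 = 0.430985

Final: 0.430985


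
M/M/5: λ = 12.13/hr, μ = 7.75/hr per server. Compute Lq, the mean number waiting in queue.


a = λ/μ = 1.5652; ρ = a/5 = 0.3130
P₀ = 0.208635
Lq = P₀·a^c·ρ / (c!·(1−ρ)²) = 0.208635·9.39281·0.3130/(120·0.47192)
= 0.01083

Final: 0.01083


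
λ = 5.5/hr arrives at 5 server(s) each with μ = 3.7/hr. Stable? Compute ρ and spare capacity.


Total capacity cμ = 5·3.7 = 18.50/hr
ρ = λ/(cμ) = 5.5/18.50 = 0.2973
Stable ⇔ ρ < 1: YES
Spare capacity = cμ − λ = 18.50 − 5.5 = 13.00/hr

Final: ρ = 0.2973; stable; margin = 13.00/hr


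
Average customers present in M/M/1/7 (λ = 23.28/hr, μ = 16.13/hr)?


ρ = 23.28/16.13 = 1.4433
L = ρ[1 − (K+1)ρ^K + Kρ^(K+1)] / [(1−ρ)(1−ρ^(K+1))]
Numerator: 1.4433·(1 − 8·13.044885 + 7·18.827336) = 41.035538
Denominator: (-0.4433)·(-17.827336) = 7.902384
L = 41.035538/7.902384 = 5.1928

Final: 5.1928


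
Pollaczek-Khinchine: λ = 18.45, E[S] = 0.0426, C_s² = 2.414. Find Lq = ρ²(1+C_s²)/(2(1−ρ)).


ρ = λ·E[S] = 18.45·0.0426 = 0.7860
Lq = ρ²(1+C_s²)/(2(1−ρ)) = 0.6177·(1+2.414)/(2·0.2140)
= 0.6177·3.4140/0.4281 = 4.92687

Final: 4.92687


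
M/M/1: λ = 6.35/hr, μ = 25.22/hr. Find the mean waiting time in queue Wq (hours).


ρ = 6.35/25.22 = 0.2518
Wq = ρ/(μ−λ) = 0.2518/(25.22 − 6.35) = 0.2518/18.87 = 0.01334 hr

Final: 0.01334 hr


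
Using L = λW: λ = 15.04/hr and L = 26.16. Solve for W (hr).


W = L/λ = 26.16/15.04 = 1.7394 hr

Final: 1.7394 hr


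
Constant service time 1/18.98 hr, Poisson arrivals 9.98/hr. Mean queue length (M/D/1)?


ρ = 9.98/18.98 = 0.5258
M/D/1: Lq = ρ²/(2(1−ρ)) = 0.2765/(2·0.4742) = 0.29154

Final: 0.29154


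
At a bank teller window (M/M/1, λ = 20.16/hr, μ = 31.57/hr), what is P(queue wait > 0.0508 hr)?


ρ = 20.16/31.57 = 0.6386
P(Wq > t) = ρ·e^{−(μ−λ)t} = 0.6386·e^{−0.5796}
= 0.6386·0.560107 = 0.357673

Final: 0.357673


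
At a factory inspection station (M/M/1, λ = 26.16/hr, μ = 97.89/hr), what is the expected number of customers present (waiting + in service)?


ρ = λ/μ = 26.16/97.89 = 0.2672
L = ρ/(1−ρ) = 0.2672/(1 − 0.2672) = 0.2672/0.7328 = 0.3647

Final: 0.3647


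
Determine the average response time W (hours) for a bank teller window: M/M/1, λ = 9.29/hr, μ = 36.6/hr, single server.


W = 1/(μ−λ) = 1/(36.6 − 9.29) = 1/27.31 = 0.03662 hr

Final: 0.03662 hr


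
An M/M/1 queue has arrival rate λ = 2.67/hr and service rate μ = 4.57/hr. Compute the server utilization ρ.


ρ = λ/μ = 2.67/4.57 = 0.5842

Final: 0.5842


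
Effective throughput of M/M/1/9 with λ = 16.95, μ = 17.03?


ρ = 0.9953; P_K = (1−ρ)ρ^9/(1−ρ^10) = 0.097894
λ_eff = λ(1 − P_K) = 16.95·(1 − 0.097894) = 16.95·0.902106 = 15.2907 /hr

Final: 15.2907 /hr


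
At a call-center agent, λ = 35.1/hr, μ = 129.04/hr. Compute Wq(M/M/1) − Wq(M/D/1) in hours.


ρ = 35.1/129.04 = 0.2720
Wq(M/M/1) = ρ/(μ−λ) = 0.2720/93.94 = 0.002896 hr
Wq(M/D/1) = ρ/(2(μ−λ)) = 0.001448 hr
Savings = 0.002896 − 0.001448 = 0.001448 hr

Final: 0.001448 hr


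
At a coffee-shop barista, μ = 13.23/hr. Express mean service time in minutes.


Mean service time = 1/μ = 1/13.23 hour = 0.07559 hour
In minutes: 0.07559 × 60 = 4.5351 min

Final: 4.5351 min


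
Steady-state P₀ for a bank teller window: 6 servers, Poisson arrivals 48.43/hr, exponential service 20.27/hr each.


a = λ/μ = 48.43/20.27 = 2.3892; ρ = a/c = 0.3982
Σ_{k=0}^{5} a^k/k! (terms k=0..5) = 1.00000 + 2.38925 + 2.85425 + 2.27316 + 1.35779 + 0.64882 = 10.52326
Tail: a^6/(6!(1−ρ)) = 186.02201/(720·0.6018) = 0.42932
P₀ = 1/(10.52326 + 0.42932) = 1/10.95258 = 0.091303

Final: 0.091303


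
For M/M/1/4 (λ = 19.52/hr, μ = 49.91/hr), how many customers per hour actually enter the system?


ρ = 0.3911; P_K = (1−ρ)ρ^4/(1−ρ^5) = 0.014378
λ_eff = λ(1 − P_K) = 19.52·(1 − 0.014378) = 19.52·0.985622 = 19.2393 /hr

Final: 19.2393 /hr


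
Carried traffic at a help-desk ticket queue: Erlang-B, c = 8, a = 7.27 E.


B(8,7.27) = 0.194326 (Erlang-B)
Carried load = a(1 − B) = 7.27·(1 − 0.194326) = 7.27·0.805674 = 5.8573 E

Final: 5.8573 Erlangs


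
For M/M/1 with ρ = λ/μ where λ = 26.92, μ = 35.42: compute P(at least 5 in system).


ρ = 26.92/35.42 = 0.7600
P(N ≥ n) = ρ^n = 0.7600^5 = 0.253590

Final: 0.253590


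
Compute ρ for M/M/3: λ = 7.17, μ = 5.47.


ρ = λ/(cμ) = 7.17/(3·5.47) = 7.17/16.41 = 0.4369

Final: 0.4369


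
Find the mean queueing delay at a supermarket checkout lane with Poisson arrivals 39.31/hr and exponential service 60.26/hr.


ρ = 39.31/60.26 = 0.6523
Wq = ρ/(μ−λ) = 0.6523/(60.26 − 39.31) = 0.6523/20.95 = 0.03114 hr

Final: 0.03114 hr


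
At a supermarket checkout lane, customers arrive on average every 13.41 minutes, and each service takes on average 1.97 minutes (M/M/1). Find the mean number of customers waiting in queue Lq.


λ = 60/13.41 = 4.4743 /hr
μ = 60/1.97 = 30.4569 /hr
ρ = λ/μ = 4.4743/30.4569 = 0.1469
Lq = ρ²/(1−ρ) = 0.02158/0.8531 = 0.02530

Final: 0.02530


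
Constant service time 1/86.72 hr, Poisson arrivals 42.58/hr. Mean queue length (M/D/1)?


ρ = 42.58/86.72 = 0.4910
M/D/1: Lq = ρ²/(2(1−ρ)) = 0.2411/(2·0.5090) = 0.23683

Final: 0.23683


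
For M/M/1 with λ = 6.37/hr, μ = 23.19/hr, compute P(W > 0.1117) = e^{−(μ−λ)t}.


W ~ Exponential(μ−λ) for M/M/1.
μ − λ = 23.19 − 6.37 = 16.8200
P(W > t) = e^{−(μ−λ)t} = e^{−1.8788} = 0.152774

Final: 0.152774


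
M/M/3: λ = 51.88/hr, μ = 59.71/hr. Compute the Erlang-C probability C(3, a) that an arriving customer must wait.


a = λ/μ = 0.8689; ρ = a/3 = 0.2896
P₀ = 0.416628 (from M/M/c formula)
C(c,a) = [a^c/(c!(1−ρ))]·P₀ = [0.65593/(6·0.7104)]·0.416628
= 0.15389·0.416628 = 0.064116

Final: 0.064116


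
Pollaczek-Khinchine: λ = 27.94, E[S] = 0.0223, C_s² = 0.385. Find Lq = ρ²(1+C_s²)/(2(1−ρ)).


ρ = λ·E[S] = 27.94·0.0223 = 0.6231
Lq = ρ²(1+C_s²)/(2(1−ρ)) = 0.3882·(1+0.385)/(2·0.3769)
= 0.3882·1.3850/0.7539 = 0.71320

Final: 0.71320


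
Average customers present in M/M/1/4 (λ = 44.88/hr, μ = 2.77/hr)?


ρ = 44.88/2.77 = 16.2022
L = ρ[1 − (K+1)ρ^K + Kρ^(K+1)] / [(1−ρ)(1−ρ^(K+1))]
Numerator: 16.2022·(1 − 5·68911.597332 + 4·1116517.143781) = 66777415.195019
Denominator: (-15.2022)·(-1116516.143781) = 16973463.831992
L = 66777415.195019/16973463.831992 = 3.9342

Final: 3.9342


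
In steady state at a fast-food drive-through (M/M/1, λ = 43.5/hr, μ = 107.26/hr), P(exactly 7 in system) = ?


ρ = 43.5/107.26 = 0.4056
P_n = (1−ρ)·ρ^n = (1 − 0.4056)·0.4056^7 = 0.5944·0.001805 = 0.001073

Final: 0.001073


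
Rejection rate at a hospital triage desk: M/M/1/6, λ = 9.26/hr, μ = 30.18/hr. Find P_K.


ρ = λ/μ = 9.26/30.18 = 0.3068
P_K = (1−ρ)ρ^K/(1−ρ^(K+1)) = (0.6932·0.0008344)/(1 − 0.0002560)
= 0.0005784/0.999744 = 0.0005785

Final: 0.0005785


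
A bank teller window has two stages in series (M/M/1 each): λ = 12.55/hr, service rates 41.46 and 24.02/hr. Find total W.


Each node sees arrival rate λ = 12.55/hr (tandem ⇒ throughput preserved).
W₁ = 1/(μ₁−λ) = 1/(41.46−12.55) = 0.03459 hr
W₂ = 1/(μ₂−λ) = 1/(24.02−12.55) = 0.08718 hr
W_total = W₁ + W₂ = 0.03459 + 0.08718 = 0.12177 hr

Final: 0.12177 hr


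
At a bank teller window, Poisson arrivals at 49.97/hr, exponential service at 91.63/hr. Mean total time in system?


W = 1/(μ−λ) = 1/(91.63 − 49.97) = 1/41.66 = 0.02400 hr

Final: 0.02400 hr


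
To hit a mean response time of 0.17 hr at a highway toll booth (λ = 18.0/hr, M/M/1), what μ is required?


W = 1/(μ−λ) ⇒ μ − λ = 1/W = 1/0.17 = 5.8824
μ = λ + 1/W = 18.0 + 5.8824 = 23.8824 per hr

Final: 23.8824 /hr


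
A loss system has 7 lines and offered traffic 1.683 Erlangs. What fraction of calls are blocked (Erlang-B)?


B(c,a) = (a^c/c!) / Σ_{k=0}^{c} a^k/k!
a^7/7! = 0.007589
Σ terms (k=0..7): 1.00000 + 1.68300 + 1.41624 + 0.79451 + 0.33429 + 0.11252 + 0.03156 + 0.007589 = 5.379723
B = 0.007589/5.379723 = 0.001411

Final: 0.001411


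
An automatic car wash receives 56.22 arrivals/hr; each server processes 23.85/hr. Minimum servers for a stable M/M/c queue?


Stability requires cμ > λ ⇔ c > λ/μ.
λ/μ = 56.22/23.85 = 2.3572
Minimum integer c = ⌊2.3572⌋ + 1 = 3
Check: 3·23.85 = 71.55 > 56.22, while 2·23.85 = 47.70 ≤ 56.22

Final: 3 servers


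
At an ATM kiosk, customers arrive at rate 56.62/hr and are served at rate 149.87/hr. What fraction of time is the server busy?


ρ = λ/μ = 56.62/149.87 = 0.3778

Final: 0.3778


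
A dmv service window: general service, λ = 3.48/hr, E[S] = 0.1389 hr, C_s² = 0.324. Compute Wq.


ρ = λ·E[S] = 3.48·0.1389 = 0.4834
E[S²] = E[S]²(1+C_s²) = 0.1389²·(1+0.324) = 0.025544
Wq = λ·E[S²]/(2(1−ρ)) = 3.48·0.025544/(2·0.5166) = 0.08603 hr

Final: 0.08603 hr


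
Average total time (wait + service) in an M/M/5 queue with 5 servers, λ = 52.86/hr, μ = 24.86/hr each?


a = 2.1263; ρ = 0.4253; P₀ = 0.118049
Lq = P₀·a^c·ρ/(c!(1−ρ)²) = 0.05505
Wq = Lq/λ = 0.05505/52.86 = 0.001041 hr
W = Wq + 1/μ = 0.001041 + 0.04023 = 0.04127 hr

Final: 0.04127 hr


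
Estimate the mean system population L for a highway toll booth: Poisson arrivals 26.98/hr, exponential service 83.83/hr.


ρ = λ/μ = 26.98/83.83 = 0.3218
L = ρ/(1−ρ) = 0.3218/(1 − 0.3218) = 0.3218/0.6782 = 0.4746

Final: 0.4746


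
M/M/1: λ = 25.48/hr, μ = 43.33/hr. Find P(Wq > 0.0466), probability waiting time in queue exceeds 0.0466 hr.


ρ = 25.48/43.33 = 0.5880
P(Wq > t) = ρ·e^{−(μ−λ)t} = 0.5880·e^{−0.8318}
= 0.5880·0.435261 = 0.255953

Final: 0.255953


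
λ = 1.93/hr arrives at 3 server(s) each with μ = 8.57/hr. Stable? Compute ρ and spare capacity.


Total capacity cμ = 3·8.57 = 25.71/hr
ρ = λ/(cμ) = 1.93/25.71 = 0.07507
Stable ⇔ ρ < 1: YES
Spare capacity = cμ − λ = 25.71 − 1.93 = 23.78/hr

Final: ρ = 0.07507; stable; margin = 23.78/hr


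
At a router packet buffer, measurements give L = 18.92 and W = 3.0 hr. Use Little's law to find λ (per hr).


λ = L/W = 18.92/3.0 = 6.3067 /hr

Final: 6.3067 /hr


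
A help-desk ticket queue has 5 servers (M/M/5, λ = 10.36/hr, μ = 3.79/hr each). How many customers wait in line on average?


a = λ/μ = 2.7335; ρ = a/5 = 0.5467
P₀ = 0.062478
Lq = P₀·a^c·ρ / (c!·(1−ρ)²) = 0.062478·152.61693·0.5467/(120·0.20548)
= 0.21141

Final: 0.21141


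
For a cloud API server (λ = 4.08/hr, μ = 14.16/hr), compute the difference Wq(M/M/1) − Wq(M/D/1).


ρ = 4.08/14.16 = 0.2881
Wq(M/M/1) = ρ/(μ−λ) = 0.2881/10.08 = 0.02858 hr
Wq(M/D/1) = ρ/(2(μ−λ)) = 0.01429 hr
Savings = 0.02858 − 0.01429 = 0.01429 hr

Final: 0.01429 hr


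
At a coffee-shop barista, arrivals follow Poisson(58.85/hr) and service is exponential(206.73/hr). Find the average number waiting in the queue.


ρ = 58.85/206.73 = 0.2847
Lq = ρ²/(1−ρ) = 0.08104/0.7153 = 0.1133

Final: 0.1133


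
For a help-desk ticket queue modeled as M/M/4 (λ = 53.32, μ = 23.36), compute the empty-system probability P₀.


a = λ/μ = 53.32/23.36 = 2.2825; ρ = a/c = 0.5706
Σ_{k=0}^{3} a^k/k! (terms k=0..3) = 1.00000 + 2.28253 + 2.60498 + 1.98199 = 7.86950
Tail: a^4/(4!(1−ρ)) = 27.14371/(24·0.4294) = 2.63409
P₀ = 1/(7.86950 + 2.63409) = 1/10.50359 = 0.095206

Final: 0.095206


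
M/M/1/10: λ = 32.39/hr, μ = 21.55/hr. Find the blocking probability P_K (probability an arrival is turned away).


ρ = λ/μ = 32.39/21.55 = 1.5030
P_K = (1−ρ)ρ^K/(1−ρ^(K+1)) = (-0.5030·58.835132)/(1 − 88.430160)
= -29.595027/-87.430160 = 0.338499

Final: 0.338499


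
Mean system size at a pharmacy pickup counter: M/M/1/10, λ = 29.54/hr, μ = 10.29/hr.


ρ = 29.54/10.29 = 2.8707
L = ρ[1 − (K+1)ρ^K + Kρ^(K+1)] / [(1−ρ)(1−ρ^(K+1))]
Numerator: 2.8707·(1 − 11·38014.664516 + 10·109130.533508) = 1932429.936873
Denominator: (-1.8707)·(-109129.533508) = 204153.889215
L = 1932429.936873/204153.889215 = 9.4656

Final: 9.4656


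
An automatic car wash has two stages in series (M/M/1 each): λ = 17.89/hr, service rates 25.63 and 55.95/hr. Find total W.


Each node sees arrival rate λ = 17.89/hr (tandem ⇒ throughput preserved).
W₁ = 1/(μ₁−λ) = 1/(25.63−17.89) = 0.12920 hr
W₂ = 1/(μ₂−λ) = 1/(55.95−17.89) = 0.02627 hr
W_total = W₁ + W₂ = 0.12920 + 0.02627 = 0.15547 hr

Final: 0.15547 hr


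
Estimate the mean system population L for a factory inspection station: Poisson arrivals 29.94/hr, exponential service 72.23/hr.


ρ = λ/μ = 29.94/72.23 = 0.4145
L = ρ/(1−ρ) = 0.4145/(1 − 0.4145) = 0.4145/0.5855 = 0.7080

Final: 0.7080


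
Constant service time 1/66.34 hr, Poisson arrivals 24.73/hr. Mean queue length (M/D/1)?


ρ = 24.73/66.34 = 0.3728
M/D/1: Lq = ρ²/(2(1−ρ)) = 0.1390/(2·0.6272) = 0.11078

Final: 0.11078


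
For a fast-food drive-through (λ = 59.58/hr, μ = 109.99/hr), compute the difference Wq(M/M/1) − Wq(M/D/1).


ρ = 59.58/109.99 = 0.5417
Wq(M/M/1) = ρ/(μ−λ) = 0.5417/50.41 = 0.01075 hr
Wq(M/D/1) = ρ/(2(μ−λ)) = 0.005373 hr
Savings = 0.01075 − 0.005373 = 0.005373 hr

Final: 0.005373 hr


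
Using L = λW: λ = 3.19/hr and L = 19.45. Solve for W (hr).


W = L/λ = 19.45/3.19 = 6.0972 hr

Final: 6.0972 hr


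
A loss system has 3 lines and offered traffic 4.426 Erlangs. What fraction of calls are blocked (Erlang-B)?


B(c,a) = (a^c/c!) / Σ_{k=0}^{c} a^k/k!
a^3/3! = 14.450503
Σ terms (k=0..3): 1.00000 + 4.42600 + 9.79474 + 14.45050 = 29.671241
B = 14.450503/29.671241 = 0.487021

Final: 0.487021


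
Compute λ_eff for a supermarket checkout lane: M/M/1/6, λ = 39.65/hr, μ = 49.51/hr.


ρ = 0.8008; P_K = (1−ρ)ρ^6/(1−ρ^7) = 0.066613
λ_eff = λ(1 − P_K) = 39.65·(1 − 0.066613) = 39.65·0.933387 = 37.0088 /hr

Final: 37.0088 /hr


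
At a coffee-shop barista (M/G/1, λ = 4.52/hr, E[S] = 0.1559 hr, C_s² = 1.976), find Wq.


ρ = λ·E[S] = 4.52·0.1559 = 0.7047
E[S²] = E[S]²(1+C_s²) = 0.1559²·(1+1.976) = 0.072331
Wq = λ·E[S²]/(2(1−ρ)) = 4.52·0.072331/(2·0.2953) = 0.55351 hr

Final: 0.55351 hr


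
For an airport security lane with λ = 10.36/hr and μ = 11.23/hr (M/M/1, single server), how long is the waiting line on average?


ρ = 10.36/11.23 = 0.9225
Lq = ρ²/(1−ρ) = 0.8511/0.07747 = 10.9855

Final: 10.9855
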